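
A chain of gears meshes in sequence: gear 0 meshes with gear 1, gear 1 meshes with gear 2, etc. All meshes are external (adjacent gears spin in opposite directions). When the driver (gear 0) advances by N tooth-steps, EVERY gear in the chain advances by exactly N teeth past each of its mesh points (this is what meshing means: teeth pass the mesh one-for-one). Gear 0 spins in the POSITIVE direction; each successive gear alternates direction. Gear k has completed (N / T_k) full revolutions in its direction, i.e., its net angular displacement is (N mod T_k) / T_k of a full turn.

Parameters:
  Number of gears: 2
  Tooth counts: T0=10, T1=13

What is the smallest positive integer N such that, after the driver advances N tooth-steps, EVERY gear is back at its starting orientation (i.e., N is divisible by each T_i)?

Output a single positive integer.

Answer: 130

Derivation:
Gear k returns to start when N is a multiple of T_k.
All gears at start simultaneously when N is a common multiple of [10, 13]; the smallest such N is lcm(10, 13).
Start: lcm = T0 = 10
Fold in T1=13: gcd(10, 13) = 1; lcm(10, 13) = 10 * 13 / 1 = 130 / 1 = 130
Full cycle length = 130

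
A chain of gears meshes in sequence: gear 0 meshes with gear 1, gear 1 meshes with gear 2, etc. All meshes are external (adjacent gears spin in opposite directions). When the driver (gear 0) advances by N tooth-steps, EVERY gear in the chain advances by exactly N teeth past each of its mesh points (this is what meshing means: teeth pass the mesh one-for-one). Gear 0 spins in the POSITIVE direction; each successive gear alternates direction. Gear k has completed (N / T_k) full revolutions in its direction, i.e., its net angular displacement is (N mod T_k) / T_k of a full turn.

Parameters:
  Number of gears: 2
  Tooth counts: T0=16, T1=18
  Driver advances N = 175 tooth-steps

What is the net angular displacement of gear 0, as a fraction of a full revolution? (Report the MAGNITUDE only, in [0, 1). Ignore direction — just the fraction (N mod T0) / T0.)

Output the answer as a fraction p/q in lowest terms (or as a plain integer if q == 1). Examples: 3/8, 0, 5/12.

Answer: 15/16

Derivation:
Chain of 2 gears, tooth counts: [16, 18]
  gear 0: T0=16, direction=positive, advance = 175 mod 16 = 15 teeth = 15/16 turn
  gear 1: T1=18, direction=negative, advance = 175 mod 18 = 13 teeth = 13/18 turn
Gear 0: 175 mod 16 = 15
Fraction = 15 / 16 = 15/16 (gcd(15,16)=1) = 15/16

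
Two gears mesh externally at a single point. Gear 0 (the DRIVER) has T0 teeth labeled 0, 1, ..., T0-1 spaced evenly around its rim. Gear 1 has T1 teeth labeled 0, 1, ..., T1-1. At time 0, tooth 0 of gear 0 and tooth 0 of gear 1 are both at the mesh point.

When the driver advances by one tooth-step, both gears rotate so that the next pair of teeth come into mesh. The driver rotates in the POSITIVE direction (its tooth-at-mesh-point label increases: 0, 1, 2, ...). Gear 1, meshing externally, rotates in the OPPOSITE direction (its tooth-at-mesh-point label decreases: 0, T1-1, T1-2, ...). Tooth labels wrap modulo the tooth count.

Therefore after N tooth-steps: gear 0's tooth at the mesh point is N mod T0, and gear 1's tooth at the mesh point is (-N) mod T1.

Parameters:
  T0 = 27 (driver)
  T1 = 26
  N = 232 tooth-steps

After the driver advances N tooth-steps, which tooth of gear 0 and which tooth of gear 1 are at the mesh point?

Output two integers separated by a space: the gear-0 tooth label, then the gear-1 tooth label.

Answer: 16 2

Derivation:
Gear 0 (driver, T0=27): tooth at mesh = N mod T0
  232 = 8 * 27 + 16, so 232 mod 27 = 16
  gear 0 tooth = 16
Gear 1 (driven, T1=26): tooth at mesh = (-N) mod T1
  232 = 8 * 26 + 24, so 232 mod 26 = 24
  (-232) mod 26 = (-24) mod 26 = 26 - 24 = 2
Mesh after 232 steps: gear-0 tooth 16 meets gear-1 tooth 2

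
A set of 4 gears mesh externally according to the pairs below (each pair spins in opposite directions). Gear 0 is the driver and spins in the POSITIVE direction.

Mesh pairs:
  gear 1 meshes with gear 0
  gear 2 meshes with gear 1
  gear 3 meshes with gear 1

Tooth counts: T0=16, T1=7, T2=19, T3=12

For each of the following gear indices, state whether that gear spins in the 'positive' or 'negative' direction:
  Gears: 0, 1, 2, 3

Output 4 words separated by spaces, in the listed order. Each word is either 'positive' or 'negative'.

Gear 0 (driver): positive (depth 0)
  gear 1: meshes with gear 0 -> depth 1 -> negative (opposite of gear 0)
  gear 2: meshes with gear 1 -> depth 2 -> positive (opposite of gear 1)
  gear 3: meshes with gear 1 -> depth 2 -> positive (opposite of gear 1)
Queried indices 0, 1, 2, 3 -> positive, negative, positive, positive

Answer: positive negative positive positive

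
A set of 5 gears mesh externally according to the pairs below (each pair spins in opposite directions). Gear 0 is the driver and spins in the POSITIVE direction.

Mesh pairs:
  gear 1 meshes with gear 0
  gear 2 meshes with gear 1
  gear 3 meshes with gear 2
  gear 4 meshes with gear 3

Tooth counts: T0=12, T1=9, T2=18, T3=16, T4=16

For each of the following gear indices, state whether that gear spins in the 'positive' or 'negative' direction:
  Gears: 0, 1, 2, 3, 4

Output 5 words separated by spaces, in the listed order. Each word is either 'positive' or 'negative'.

Gear 0 (driver): positive (depth 0)
  gear 1: meshes with gear 0 -> depth 1 -> negative (opposite of gear 0)
  gear 2: meshes with gear 1 -> depth 2 -> positive (opposite of gear 1)
  gear 3: meshes with gear 2 -> depth 3 -> negative (opposite of gear 2)
  gear 4: meshes with gear 3 -> depth 4 -> positive (opposite of gear 3)
Queried indices 0, 1, 2, 3, 4 -> positive, negative, positive, negative, positive

Answer: positive negative positive negative positive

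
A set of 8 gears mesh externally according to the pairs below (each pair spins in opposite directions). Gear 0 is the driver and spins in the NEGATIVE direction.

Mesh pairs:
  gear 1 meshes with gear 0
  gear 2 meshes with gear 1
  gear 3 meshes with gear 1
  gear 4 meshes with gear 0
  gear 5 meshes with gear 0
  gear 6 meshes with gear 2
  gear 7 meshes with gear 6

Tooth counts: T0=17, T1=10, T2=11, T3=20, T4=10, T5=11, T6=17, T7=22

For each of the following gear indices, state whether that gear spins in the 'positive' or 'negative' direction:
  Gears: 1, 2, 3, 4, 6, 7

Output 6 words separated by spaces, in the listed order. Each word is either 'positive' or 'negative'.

Answer: positive negative negative positive positive negative

Derivation:
Gear 0 (driver): negative (depth 0)
  gear 1: meshes with gear 0 -> depth 1 -> positive (opposite of gear 0)
  gear 2: meshes with gear 1 -> depth 2 -> negative (opposite of gear 1)
  gear 3: meshes with gear 1 -> depth 2 -> negative (opposite of gear 1)
  gear 4: meshes with gear 0 -> depth 1 -> positive (opposite of gear 0)
  gear 5: meshes with gear 0 -> depth 1 -> positive (opposite of gear 0)
  gear 6: meshes with gear 2 -> depth 3 -> positive (opposite of gear 2)
  gear 7: meshes with gear 6 -> depth 4 -> negative (opposite of gear 6)
Queried indices 1, 2, 3, 4, 6, 7 -> positive, negative, negative, positive, positive, negative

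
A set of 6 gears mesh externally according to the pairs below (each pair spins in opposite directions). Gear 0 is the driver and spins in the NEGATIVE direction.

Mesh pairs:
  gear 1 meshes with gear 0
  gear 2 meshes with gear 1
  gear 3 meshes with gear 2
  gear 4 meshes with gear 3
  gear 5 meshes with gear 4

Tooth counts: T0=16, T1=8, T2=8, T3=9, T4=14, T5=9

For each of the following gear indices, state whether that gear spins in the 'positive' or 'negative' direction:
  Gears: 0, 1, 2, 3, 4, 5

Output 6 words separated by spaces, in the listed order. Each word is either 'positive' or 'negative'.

Answer: negative positive negative positive negative positive

Derivation:
Gear 0 (driver): negative (depth 0)
  gear 1: meshes with gear 0 -> depth 1 -> positive (opposite of gear 0)
  gear 2: meshes with gear 1 -> depth 2 -> negative (opposite of gear 1)
  gear 3: meshes with gear 2 -> depth 3 -> positive (opposite of gear 2)
  gear 4: meshes with gear 3 -> depth 4 -> negative (opposite of gear 3)
  gear 5: meshes with gear 4 -> depth 5 -> positive (opposite of gear 4)
Queried indices 0, 1, 2, 3, 4, 5 -> negative, positive, negative, positive, negative, positive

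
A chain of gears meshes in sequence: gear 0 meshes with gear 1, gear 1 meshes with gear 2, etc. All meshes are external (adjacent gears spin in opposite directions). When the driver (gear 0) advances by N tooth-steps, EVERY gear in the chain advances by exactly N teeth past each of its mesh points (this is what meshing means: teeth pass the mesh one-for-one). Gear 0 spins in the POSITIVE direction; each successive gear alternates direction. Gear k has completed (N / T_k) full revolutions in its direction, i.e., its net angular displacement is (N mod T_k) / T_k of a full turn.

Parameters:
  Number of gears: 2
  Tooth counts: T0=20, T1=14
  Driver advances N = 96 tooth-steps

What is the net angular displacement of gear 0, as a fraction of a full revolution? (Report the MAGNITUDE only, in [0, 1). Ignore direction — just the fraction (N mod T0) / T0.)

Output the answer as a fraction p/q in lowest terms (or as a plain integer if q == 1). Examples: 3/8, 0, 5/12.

Chain of 2 gears, tooth counts: [20, 14]
  gear 0: T0=20, direction=positive, advance = 96 mod 20 = 16 teeth = 16/20 turn
  gear 1: T1=14, direction=negative, advance = 96 mod 14 = 12 teeth = 12/14 turn
Gear 0: 96 mod 20 = 16
Fraction = 16 / 20 = 4/5 (gcd(16,20)=4) = 4/5

Answer: 4/5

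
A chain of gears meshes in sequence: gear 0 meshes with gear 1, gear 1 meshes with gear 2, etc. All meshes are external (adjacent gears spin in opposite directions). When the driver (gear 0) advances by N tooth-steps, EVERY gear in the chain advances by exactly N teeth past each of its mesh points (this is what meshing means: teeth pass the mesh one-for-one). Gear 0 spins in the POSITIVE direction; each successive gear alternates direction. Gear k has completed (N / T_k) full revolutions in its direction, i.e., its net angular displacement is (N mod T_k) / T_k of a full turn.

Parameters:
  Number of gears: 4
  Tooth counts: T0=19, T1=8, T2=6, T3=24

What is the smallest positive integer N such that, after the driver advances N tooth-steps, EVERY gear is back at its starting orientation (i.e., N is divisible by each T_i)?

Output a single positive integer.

Gear k returns to start when N is a multiple of T_k.
All gears at start simultaneously when N is a common multiple of [19, 8, 6, 24]; the smallest such N is lcm(19, 8, 6, 24).
Start: lcm = T0 = 19
Fold in T1=8: gcd(19, 8) = 1; lcm(19, 8) = 19 * 8 / 1 = 152 / 1 = 152
Fold in T2=6: gcd(152, 6) = 2; lcm(152, 6) = 152 * 6 / 2 = 912 / 2 = 456
Fold in T3=24: gcd(456, 24) = 24; lcm(456, 24) = 456 * 24 / 24 = 10944 / 24 = 456
Full cycle length = 456

Answer: 456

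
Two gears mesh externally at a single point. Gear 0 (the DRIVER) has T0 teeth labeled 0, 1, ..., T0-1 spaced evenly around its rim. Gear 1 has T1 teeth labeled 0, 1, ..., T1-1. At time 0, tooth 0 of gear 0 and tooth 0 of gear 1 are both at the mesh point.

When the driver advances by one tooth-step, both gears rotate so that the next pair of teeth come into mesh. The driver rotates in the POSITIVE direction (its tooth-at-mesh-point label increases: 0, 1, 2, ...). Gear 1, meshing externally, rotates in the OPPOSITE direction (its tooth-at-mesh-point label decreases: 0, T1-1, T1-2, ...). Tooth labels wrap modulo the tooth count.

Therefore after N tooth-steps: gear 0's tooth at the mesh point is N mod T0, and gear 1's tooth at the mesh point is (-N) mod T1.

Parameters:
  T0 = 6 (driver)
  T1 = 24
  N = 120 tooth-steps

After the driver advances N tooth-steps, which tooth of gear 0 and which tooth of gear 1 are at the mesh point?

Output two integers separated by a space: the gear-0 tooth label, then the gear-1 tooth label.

Gear 0 (driver, T0=6): tooth at mesh = N mod T0
  120 = 20 * 6 + 0, so 120 mod 6 = 0
  gear 0 tooth = 0
Gear 1 (driven, T1=24): tooth at mesh = (-N) mod T1
  120 = 5 * 24 + 0, so 120 mod 24 = 0
  (-120) mod 24 = 0
Mesh after 120 steps: gear-0 tooth 0 meets gear-1 tooth 0

Answer: 0 0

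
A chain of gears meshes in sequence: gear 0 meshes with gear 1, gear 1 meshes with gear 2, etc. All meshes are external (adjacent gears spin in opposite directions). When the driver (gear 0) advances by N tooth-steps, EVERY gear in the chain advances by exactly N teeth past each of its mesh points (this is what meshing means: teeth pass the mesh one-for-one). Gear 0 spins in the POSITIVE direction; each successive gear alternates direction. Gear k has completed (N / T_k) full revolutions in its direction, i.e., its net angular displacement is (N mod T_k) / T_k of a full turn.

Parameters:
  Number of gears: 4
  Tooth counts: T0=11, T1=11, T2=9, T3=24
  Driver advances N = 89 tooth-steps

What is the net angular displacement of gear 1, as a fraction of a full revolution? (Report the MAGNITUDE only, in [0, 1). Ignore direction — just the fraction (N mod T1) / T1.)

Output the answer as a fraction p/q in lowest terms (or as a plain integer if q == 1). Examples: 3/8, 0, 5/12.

Answer: 1/11

Derivation:
Chain of 4 gears, tooth counts: [11, 11, 9, 24]
  gear 0: T0=11, direction=positive, advance = 89 mod 11 = 1 teeth = 1/11 turn
  gear 1: T1=11, direction=negative, advance = 89 mod 11 = 1 teeth = 1/11 turn
  gear 2: T2=9, direction=positive, advance = 89 mod 9 = 8 teeth = 8/9 turn
  gear 3: T3=24, direction=negative, advance = 89 mod 24 = 17 teeth = 17/24 turn
Gear 1: 89 mod 11 = 1
Fraction = 1 / 11 = 1/11 (gcd(1,11)=1) = 1/11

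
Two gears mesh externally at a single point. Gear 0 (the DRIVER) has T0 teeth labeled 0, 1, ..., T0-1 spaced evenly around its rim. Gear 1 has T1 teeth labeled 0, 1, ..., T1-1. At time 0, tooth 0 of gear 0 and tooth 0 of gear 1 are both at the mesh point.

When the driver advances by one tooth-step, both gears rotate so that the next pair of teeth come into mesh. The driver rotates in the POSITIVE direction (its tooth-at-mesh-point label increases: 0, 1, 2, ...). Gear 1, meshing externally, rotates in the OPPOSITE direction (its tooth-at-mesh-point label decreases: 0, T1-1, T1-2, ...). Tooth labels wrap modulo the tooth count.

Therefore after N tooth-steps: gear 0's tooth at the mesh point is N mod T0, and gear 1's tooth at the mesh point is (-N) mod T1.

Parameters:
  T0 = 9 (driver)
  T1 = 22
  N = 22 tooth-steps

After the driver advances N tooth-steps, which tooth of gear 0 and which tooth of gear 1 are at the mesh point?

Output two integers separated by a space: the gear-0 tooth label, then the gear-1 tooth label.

Gear 0 (driver, T0=9): tooth at mesh = N mod T0
  22 = 2 * 9 + 4, so 22 mod 9 = 4
  gear 0 tooth = 4
Gear 1 (driven, T1=22): tooth at mesh = (-N) mod T1
  22 = 1 * 22 + 0, so 22 mod 22 = 0
  (-22) mod 22 = 0
Mesh after 22 steps: gear-0 tooth 4 meets gear-1 tooth 0

Answer: 4 0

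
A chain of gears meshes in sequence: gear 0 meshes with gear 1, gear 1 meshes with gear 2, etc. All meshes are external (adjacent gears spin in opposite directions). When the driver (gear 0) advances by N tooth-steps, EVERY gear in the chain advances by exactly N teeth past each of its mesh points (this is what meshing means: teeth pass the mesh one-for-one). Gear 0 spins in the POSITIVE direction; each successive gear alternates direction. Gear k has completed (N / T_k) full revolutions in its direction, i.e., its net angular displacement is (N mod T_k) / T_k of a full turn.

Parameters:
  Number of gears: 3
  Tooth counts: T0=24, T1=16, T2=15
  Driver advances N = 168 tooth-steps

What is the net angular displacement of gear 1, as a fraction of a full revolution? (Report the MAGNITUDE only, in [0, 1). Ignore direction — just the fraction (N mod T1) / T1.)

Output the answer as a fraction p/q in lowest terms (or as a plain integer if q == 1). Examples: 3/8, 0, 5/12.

Answer: 1/2

Derivation:
Chain of 3 gears, tooth counts: [24, 16, 15]
  gear 0: T0=24, direction=positive, advance = 168 mod 24 = 0 teeth = 0/24 turn
  gear 1: T1=16, direction=negative, advance = 168 mod 16 = 8 teeth = 8/16 turn
  gear 2: T2=15, direction=positive, advance = 168 mod 15 = 3 teeth = 3/15 turn
Gear 1: 168 mod 16 = 8
Fraction = 8 / 16 = 1/2 (gcd(8,16)=8) = 1/2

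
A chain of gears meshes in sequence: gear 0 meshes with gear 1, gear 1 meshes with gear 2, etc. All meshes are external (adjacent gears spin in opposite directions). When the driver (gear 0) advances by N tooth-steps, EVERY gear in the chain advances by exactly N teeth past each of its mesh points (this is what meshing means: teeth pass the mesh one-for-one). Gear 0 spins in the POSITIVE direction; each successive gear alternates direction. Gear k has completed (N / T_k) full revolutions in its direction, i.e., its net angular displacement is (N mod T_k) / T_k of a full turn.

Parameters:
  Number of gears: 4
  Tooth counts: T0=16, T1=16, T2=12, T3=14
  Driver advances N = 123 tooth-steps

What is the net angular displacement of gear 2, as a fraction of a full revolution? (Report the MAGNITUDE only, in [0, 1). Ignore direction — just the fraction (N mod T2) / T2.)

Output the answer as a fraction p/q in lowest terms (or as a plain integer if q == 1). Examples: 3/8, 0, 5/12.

Answer: 1/4

Derivation:
Chain of 4 gears, tooth counts: [16, 16, 12, 14]
  gear 0: T0=16, direction=positive, advance = 123 mod 16 = 11 teeth = 11/16 turn
  gear 1: T1=16, direction=negative, advance = 123 mod 16 = 11 teeth = 11/16 turn
  gear 2: T2=12, direction=positive, advance = 123 mod 12 = 3 teeth = 3/12 turn
  gear 3: T3=14, direction=negative, advance = 123 mod 14 = 11 teeth = 11/14 turn
Gear 2: 123 mod 12 = 3
Fraction = 3 / 12 = 1/4 (gcd(3,12)=3) = 1/4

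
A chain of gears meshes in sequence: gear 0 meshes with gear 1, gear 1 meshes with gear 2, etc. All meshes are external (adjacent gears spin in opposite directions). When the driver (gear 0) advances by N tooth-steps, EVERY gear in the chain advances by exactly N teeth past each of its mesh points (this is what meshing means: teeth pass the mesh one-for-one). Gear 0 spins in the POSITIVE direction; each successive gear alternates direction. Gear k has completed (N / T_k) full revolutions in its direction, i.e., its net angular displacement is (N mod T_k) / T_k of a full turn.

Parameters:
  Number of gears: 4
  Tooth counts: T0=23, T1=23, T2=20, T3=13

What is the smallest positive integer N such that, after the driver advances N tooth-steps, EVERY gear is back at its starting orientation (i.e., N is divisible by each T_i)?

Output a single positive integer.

Answer: 5980

Derivation:
Gear k returns to start when N is a multiple of T_k.
All gears at start simultaneously when N is a common multiple of [23, 23, 20, 13]; the smallest such N is lcm(23, 23, 20, 13).
Start: lcm = T0 = 23
Fold in T1=23: gcd(23, 23) = 23; lcm(23, 23) = 23 * 23 / 23 = 529 / 23 = 23
Fold in T2=20: gcd(23, 20) = 1; lcm(23, 20) = 23 * 20 / 1 = 460 / 1 = 460
Fold in T3=13: gcd(460, 13) = 1; lcm(460, 13) = 460 * 13 / 1 = 5980 / 1 = 5980
Full cycle length = 5980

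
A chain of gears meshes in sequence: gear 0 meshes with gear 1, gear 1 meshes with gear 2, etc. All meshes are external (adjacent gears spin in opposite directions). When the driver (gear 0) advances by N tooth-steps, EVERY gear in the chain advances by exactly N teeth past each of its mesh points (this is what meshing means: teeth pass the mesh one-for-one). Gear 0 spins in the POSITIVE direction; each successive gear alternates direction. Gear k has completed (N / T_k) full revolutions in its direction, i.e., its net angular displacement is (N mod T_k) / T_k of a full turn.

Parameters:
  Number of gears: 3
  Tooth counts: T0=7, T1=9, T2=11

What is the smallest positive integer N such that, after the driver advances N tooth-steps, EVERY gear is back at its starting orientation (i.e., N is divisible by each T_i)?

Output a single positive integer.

Gear k returns to start when N is a multiple of T_k.
All gears at start simultaneously when N is a common multiple of [7, 9, 11]; the smallest such N is lcm(7, 9, 11).
Start: lcm = T0 = 7
Fold in T1=9: gcd(7, 9) = 1; lcm(7, 9) = 7 * 9 / 1 = 63 / 1 = 63
Fold in T2=11: gcd(63, 11) = 1; lcm(63, 11) = 63 * 11 / 1 = 693 / 1 = 693
Full cycle length = 693

Answer: 693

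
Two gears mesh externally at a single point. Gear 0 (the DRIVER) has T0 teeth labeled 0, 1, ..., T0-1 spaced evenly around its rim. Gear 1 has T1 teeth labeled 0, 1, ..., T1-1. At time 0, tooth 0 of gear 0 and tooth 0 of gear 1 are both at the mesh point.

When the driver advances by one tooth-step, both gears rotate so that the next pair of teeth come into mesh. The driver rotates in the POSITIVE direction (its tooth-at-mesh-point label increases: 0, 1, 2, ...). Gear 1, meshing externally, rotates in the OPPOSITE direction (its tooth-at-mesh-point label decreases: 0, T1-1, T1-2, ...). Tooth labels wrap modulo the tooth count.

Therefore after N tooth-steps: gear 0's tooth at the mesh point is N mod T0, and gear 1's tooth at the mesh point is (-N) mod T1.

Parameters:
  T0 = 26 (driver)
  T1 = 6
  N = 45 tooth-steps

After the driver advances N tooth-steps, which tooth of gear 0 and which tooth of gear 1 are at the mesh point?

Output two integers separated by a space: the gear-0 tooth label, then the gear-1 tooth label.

Gear 0 (driver, T0=26): tooth at mesh = N mod T0
  45 = 1 * 26 + 19, so 45 mod 26 = 19
  gear 0 tooth = 19
Gear 1 (driven, T1=6): tooth at mesh = (-N) mod T1
  45 = 7 * 6 + 3, so 45 mod 6 = 3
  (-45) mod 6 = (-3) mod 6 = 6 - 3 = 3
Mesh after 45 steps: gear-0 tooth 19 meets gear-1 tooth 3

Answer: 19 3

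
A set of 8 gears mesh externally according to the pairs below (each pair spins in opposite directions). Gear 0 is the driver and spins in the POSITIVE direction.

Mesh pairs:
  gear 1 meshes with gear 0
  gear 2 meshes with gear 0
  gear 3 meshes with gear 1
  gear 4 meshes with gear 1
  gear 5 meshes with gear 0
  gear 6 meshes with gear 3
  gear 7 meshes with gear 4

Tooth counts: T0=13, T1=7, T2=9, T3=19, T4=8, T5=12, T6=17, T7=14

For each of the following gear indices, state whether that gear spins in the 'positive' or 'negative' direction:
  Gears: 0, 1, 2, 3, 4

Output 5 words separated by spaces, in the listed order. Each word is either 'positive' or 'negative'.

Answer: positive negative negative positive positive

Derivation:
Gear 0 (driver): positive (depth 0)
  gear 1: meshes with gear 0 -> depth 1 -> negative (opposite of gear 0)
  gear 2: meshes with gear 0 -> depth 1 -> negative (opposite of gear 0)
  gear 3: meshes with gear 1 -> depth 2 -> positive (opposite of gear 1)
  gear 4: meshes with gear 1 -> depth 2 -> positive (opposite of gear 1)
  gear 5: meshes with gear 0 -> depth 1 -> negative (opposite of gear 0)
  gear 6: meshes with gear 3 -> depth 3 -> negative (opposite of gear 3)
  gear 7: meshes with gear 4 -> depth 3 -> negative (opposite of gear 4)
Queried indices 0, 1, 2, 3, 4 -> positive, negative, negative, positive, positive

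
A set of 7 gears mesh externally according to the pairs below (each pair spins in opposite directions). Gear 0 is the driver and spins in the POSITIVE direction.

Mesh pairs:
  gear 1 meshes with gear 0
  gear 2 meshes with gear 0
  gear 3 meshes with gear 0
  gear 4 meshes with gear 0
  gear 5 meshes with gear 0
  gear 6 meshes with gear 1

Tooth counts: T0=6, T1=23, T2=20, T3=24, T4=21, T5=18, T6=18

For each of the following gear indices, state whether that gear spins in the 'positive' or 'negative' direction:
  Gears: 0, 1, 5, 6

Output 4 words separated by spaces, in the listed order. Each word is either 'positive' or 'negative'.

Answer: positive negative negative positive

Derivation:
Gear 0 (driver): positive (depth 0)
  gear 1: meshes with gear 0 -> depth 1 -> negative (opposite of gear 0)
  gear 2: meshes with gear 0 -> depth 1 -> negative (opposite of gear 0)
  gear 3: meshes with gear 0 -> depth 1 -> negative (opposite of gear 0)
  gear 4: meshes with gear 0 -> depth 1 -> negative (opposite of gear 0)
  gear 5: meshes with gear 0 -> depth 1 -> negative (opposite of gear 0)
  gear 6: meshes with gear 1 -> depth 2 -> positive (opposite of gear 1)
Queried indices 0, 1, 5, 6 -> positive, negative, negative, positive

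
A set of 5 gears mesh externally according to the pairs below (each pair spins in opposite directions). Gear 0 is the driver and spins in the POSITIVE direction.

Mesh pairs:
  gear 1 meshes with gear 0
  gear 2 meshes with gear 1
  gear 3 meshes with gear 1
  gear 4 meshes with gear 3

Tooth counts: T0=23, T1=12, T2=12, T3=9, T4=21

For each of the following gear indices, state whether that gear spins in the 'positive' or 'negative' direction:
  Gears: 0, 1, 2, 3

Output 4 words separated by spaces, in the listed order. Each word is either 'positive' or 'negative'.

Answer: positive negative positive positive

Derivation:
Gear 0 (driver): positive (depth 0)
  gear 1: meshes with gear 0 -> depth 1 -> negative (opposite of gear 0)
  gear 2: meshes with gear 1 -> depth 2 -> positive (opposite of gear 1)
  gear 3: meshes with gear 1 -> depth 2 -> positive (opposite of gear 1)
  gear 4: meshes with gear 3 -> depth 3 -> negative (opposite of gear 3)
Queried indices 0, 1, 2, 3 -> positive, negative, positive, positive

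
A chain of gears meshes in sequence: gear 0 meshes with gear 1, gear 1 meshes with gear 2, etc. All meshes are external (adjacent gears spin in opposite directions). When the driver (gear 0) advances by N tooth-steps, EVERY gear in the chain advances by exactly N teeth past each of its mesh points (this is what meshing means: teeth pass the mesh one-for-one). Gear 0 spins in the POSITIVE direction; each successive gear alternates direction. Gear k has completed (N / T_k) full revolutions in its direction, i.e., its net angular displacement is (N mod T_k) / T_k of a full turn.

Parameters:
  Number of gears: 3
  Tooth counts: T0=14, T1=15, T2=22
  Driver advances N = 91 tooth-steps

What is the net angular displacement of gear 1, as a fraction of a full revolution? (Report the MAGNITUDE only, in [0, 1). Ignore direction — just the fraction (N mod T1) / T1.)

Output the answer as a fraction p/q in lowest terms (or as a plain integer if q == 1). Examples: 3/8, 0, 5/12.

Answer: 1/15

Derivation:
Chain of 3 gears, tooth counts: [14, 15, 22]
  gear 0: T0=14, direction=positive, advance = 91 mod 14 = 7 teeth = 7/14 turn
  gear 1: T1=15, direction=negative, advance = 91 mod 15 = 1 teeth = 1/15 turn
  gear 2: T2=22, direction=positive, advance = 91 mod 22 = 3 teeth = 3/22 turn
Gear 1: 91 mod 15 = 1
Fraction = 1 / 15 = 1/15 (gcd(1,15)=1) = 1/15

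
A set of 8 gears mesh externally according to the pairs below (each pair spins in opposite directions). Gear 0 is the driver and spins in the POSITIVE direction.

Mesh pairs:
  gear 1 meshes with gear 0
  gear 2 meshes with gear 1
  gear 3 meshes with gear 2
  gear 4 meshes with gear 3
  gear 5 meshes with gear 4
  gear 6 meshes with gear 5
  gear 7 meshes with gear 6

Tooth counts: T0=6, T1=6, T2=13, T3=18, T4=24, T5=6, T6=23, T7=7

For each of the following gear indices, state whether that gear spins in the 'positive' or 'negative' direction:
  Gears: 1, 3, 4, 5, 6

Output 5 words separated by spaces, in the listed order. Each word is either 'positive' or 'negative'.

Answer: negative negative positive negative positive

Derivation:
Gear 0 (driver): positive (depth 0)
  gear 1: meshes with gear 0 -> depth 1 -> negative (opposite of gear 0)
  gear 2: meshes with gear 1 -> depth 2 -> positive (opposite of gear 1)
  gear 3: meshes with gear 2 -> depth 3 -> negative (opposite of gear 2)
  gear 4: meshes with gear 3 -> depth 4 -> positive (opposite of gear 3)
  gear 5: meshes with gear 4 -> depth 5 -> negative (opposite of gear 4)
  gear 6: meshes with gear 5 -> depth 6 -> positive (opposite of gear 5)
  gear 7: meshes with gear 6 -> depth 7 -> negative (opposite of gear 6)
Queried indices 1, 3, 4, 5, 6 -> negative, negative, positive, negative, positive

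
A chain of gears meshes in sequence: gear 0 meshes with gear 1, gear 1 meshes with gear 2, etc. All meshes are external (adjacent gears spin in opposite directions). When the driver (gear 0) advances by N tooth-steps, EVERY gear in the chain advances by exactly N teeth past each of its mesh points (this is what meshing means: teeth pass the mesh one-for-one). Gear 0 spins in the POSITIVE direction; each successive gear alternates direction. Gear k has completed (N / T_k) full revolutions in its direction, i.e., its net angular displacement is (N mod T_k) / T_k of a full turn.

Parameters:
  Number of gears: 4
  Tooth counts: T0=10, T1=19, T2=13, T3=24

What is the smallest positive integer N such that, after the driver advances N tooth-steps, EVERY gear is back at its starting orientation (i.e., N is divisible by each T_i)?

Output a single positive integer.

Answer: 29640

Derivation:
Gear k returns to start when N is a multiple of T_k.
All gears at start simultaneously when N is a common multiple of [10, 19, 13, 24]; the smallest such N is lcm(10, 19, 13, 24).
Start: lcm = T0 = 10
Fold in T1=19: gcd(10, 19) = 1; lcm(10, 19) = 10 * 19 / 1 = 190 / 1 = 190
Fold in T2=13: gcd(190, 13) = 1; lcm(190, 13) = 190 * 13 / 1 = 2470 / 1 = 2470
Fold in T3=24: gcd(2470, 24) = 2; lcm(2470, 24) = 2470 * 24 / 2 = 59280 / 2 = 29640
Full cycle length = 29640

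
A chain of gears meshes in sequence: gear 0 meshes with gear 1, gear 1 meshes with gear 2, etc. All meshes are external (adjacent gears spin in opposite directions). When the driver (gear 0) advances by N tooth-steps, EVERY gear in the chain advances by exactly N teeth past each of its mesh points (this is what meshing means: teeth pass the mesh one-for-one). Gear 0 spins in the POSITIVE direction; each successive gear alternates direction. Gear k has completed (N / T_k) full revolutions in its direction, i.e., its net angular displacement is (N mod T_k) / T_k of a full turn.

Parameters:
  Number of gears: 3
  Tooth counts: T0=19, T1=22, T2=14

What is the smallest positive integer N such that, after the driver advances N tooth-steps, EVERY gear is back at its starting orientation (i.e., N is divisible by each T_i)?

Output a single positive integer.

Answer: 2926

Derivation:
Gear k returns to start when N is a multiple of T_k.
All gears at start simultaneously when N is a common multiple of [19, 22, 14]; the smallest such N is lcm(19, 22, 14).
Start: lcm = T0 = 19
Fold in T1=22: gcd(19, 22) = 1; lcm(19, 22) = 19 * 22 / 1 = 418 / 1 = 418
Fold in T2=14: gcd(418, 14) = 2; lcm(418, 14) = 418 * 14 / 2 = 5852 / 2 = 2926
Full cycle length = 2926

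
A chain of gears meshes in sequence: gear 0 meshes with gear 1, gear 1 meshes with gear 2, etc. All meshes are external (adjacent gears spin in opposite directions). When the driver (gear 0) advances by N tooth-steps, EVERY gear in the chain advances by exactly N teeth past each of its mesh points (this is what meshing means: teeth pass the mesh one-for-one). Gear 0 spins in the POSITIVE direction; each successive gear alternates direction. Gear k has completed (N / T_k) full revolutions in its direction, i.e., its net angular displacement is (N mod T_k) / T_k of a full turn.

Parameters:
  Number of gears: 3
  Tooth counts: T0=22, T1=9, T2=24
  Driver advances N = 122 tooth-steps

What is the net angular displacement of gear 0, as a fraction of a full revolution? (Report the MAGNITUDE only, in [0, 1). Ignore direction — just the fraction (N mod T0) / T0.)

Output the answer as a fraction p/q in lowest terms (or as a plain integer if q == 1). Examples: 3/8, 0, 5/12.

Answer: 6/11

Derivation:
Chain of 3 gears, tooth counts: [22, 9, 24]
  gear 0: T0=22, direction=positive, advance = 122 mod 22 = 12 teeth = 12/22 turn
  gear 1: T1=9, direction=negative, advance = 122 mod 9 = 5 teeth = 5/9 turn
  gear 2: T2=24, direction=positive, advance = 122 mod 24 = 2 teeth = 2/24 turn
Gear 0: 122 mod 22 = 12
Fraction = 12 / 22 = 6/11 (gcd(12,22)=2) = 6/11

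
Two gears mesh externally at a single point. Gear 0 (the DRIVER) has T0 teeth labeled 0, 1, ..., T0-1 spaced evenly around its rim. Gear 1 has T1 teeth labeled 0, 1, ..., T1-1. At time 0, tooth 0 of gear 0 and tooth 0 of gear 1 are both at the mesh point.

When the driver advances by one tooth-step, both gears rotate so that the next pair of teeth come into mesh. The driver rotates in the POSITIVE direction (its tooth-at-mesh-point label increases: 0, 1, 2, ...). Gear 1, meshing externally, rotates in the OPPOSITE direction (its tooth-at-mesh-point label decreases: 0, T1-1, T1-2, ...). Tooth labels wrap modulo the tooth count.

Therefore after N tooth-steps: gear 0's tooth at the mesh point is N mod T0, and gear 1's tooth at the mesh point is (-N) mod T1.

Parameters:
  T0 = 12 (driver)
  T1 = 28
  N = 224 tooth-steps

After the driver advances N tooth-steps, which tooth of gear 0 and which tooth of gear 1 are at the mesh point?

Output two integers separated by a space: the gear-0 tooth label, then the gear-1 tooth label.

Gear 0 (driver, T0=12): tooth at mesh = N mod T0
  224 = 18 * 12 + 8, so 224 mod 12 = 8
  gear 0 tooth = 8
Gear 1 (driven, T1=28): tooth at mesh = (-N) mod T1
  224 = 8 * 28 + 0, so 224 mod 28 = 0
  (-224) mod 28 = 0
Mesh after 224 steps: gear-0 tooth 8 meets gear-1 tooth 0

Answer: 8 0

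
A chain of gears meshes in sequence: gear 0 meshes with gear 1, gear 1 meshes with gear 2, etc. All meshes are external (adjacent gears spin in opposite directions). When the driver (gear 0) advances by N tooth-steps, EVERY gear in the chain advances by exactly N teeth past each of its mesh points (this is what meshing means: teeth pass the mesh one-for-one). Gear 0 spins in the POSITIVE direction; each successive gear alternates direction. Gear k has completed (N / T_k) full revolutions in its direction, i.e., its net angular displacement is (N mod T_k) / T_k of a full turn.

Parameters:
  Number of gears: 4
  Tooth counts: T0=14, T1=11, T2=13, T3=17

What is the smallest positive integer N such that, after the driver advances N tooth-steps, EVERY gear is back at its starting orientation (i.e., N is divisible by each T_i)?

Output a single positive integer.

Answer: 34034

Derivation:
Gear k returns to start when N is a multiple of T_k.
All gears at start simultaneously when N is a common multiple of [14, 11, 13, 17]; the smallest such N is lcm(14, 11, 13, 17).
Start: lcm = T0 = 14
Fold in T1=11: gcd(14, 11) = 1; lcm(14, 11) = 14 * 11 / 1 = 154 / 1 = 154
Fold in T2=13: gcd(154, 13) = 1; lcm(154, 13) = 154 * 13 / 1 = 2002 / 1 = 2002
Fold in T3=17: gcd(2002, 17) = 1; lcm(2002, 17) = 2002 * 17 / 1 = 34034 / 1 = 34034
Full cycle length = 34034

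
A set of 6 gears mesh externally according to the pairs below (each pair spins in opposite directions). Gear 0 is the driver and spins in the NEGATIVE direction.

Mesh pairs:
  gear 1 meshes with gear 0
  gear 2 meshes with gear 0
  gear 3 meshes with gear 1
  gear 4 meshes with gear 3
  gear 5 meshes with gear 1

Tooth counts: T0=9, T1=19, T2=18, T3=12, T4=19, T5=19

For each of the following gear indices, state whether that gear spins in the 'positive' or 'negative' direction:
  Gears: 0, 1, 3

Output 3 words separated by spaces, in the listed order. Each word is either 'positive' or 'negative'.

Gear 0 (driver): negative (depth 0)
  gear 1: meshes with gear 0 -> depth 1 -> positive (opposite of gear 0)
  gear 2: meshes with gear 0 -> depth 1 -> positive (opposite of gear 0)
  gear 3: meshes with gear 1 -> depth 2 -> negative (opposite of gear 1)
  gear 4: meshes with gear 3 -> depth 3 -> positive (opposite of gear 3)
  gear 5: meshes with gear 1 -> depth 2 -> negative (opposite of gear 1)
Queried indices 0, 1, 3 -> negative, positive, negative

Answer: negative positive negative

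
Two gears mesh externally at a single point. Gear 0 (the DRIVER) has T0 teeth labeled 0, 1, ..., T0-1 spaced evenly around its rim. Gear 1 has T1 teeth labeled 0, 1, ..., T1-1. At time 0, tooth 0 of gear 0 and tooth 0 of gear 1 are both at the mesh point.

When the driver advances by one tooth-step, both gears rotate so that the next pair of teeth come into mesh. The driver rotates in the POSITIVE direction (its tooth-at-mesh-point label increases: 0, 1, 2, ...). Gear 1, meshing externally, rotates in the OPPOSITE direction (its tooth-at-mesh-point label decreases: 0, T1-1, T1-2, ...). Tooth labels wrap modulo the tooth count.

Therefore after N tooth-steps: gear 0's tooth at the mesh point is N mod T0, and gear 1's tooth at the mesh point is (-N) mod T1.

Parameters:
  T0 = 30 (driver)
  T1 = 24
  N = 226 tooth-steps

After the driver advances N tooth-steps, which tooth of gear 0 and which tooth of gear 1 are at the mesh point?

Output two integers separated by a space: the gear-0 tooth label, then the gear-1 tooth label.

Answer: 16 14

Derivation:
Gear 0 (driver, T0=30): tooth at mesh = N mod T0
  226 = 7 * 30 + 16, so 226 mod 30 = 16
  gear 0 tooth = 16
Gear 1 (driven, T1=24): tooth at mesh = (-N) mod T1
  226 = 9 * 24 + 10, so 226 mod 24 = 10
  (-226) mod 24 = (-10) mod 24 = 24 - 10 = 14
Mesh after 226 steps: gear-0 tooth 16 meets gear-1 tooth 14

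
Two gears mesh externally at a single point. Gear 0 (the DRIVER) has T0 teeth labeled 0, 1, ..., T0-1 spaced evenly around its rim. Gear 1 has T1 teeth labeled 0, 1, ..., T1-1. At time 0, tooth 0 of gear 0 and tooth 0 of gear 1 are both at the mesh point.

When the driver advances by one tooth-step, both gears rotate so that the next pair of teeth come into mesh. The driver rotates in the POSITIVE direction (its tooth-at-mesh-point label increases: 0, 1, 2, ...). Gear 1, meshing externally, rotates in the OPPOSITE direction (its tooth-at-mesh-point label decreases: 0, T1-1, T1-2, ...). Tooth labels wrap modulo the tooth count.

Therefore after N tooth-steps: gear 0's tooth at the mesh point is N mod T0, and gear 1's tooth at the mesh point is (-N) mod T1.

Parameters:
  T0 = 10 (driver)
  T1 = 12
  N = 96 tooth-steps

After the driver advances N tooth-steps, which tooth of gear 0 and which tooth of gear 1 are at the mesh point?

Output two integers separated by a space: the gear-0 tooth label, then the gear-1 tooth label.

Answer: 6 0

Derivation:
Gear 0 (driver, T0=10): tooth at mesh = N mod T0
  96 = 9 * 10 + 6, so 96 mod 10 = 6
  gear 0 tooth = 6
Gear 1 (driven, T1=12): tooth at mesh = (-N) mod T1
  96 = 8 * 12 + 0, so 96 mod 12 = 0
  (-96) mod 12 = 0
Mesh after 96 steps: gear-0 tooth 6 meets gear-1 tooth 0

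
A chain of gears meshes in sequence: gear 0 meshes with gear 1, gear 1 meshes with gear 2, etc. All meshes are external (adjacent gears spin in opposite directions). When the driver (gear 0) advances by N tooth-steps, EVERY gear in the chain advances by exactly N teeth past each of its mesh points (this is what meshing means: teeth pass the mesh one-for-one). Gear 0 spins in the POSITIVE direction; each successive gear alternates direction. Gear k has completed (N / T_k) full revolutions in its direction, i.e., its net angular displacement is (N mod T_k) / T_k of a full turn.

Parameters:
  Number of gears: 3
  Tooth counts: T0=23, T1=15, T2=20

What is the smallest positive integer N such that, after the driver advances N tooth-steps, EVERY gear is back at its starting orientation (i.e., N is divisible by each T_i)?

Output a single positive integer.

Gear k returns to start when N is a multiple of T_k.
All gears at start simultaneously when N is a common multiple of [23, 15, 20]; the smallest such N is lcm(23, 15, 20).
Start: lcm = T0 = 23
Fold in T1=15: gcd(23, 15) = 1; lcm(23, 15) = 23 * 15 / 1 = 345 / 1 = 345
Fold in T2=20: gcd(345, 20) = 5; lcm(345, 20) = 345 * 20 / 5 = 6900 / 5 = 1380
Full cycle length = 1380

Answer: 1380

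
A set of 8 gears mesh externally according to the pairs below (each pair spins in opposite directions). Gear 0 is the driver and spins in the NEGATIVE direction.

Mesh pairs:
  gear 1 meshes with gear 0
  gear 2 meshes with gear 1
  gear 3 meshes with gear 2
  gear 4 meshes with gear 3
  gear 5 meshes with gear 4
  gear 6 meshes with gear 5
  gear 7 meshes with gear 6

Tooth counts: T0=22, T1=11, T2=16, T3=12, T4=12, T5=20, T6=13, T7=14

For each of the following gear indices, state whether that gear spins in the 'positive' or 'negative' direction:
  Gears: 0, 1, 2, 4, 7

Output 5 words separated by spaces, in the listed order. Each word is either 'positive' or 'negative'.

Answer: negative positive negative negative positive

Derivation:
Gear 0 (driver): negative (depth 0)
  gear 1: meshes with gear 0 -> depth 1 -> positive (opposite of gear 0)
  gear 2: meshes with gear 1 -> depth 2 -> negative (opposite of gear 1)
  gear 3: meshes with gear 2 -> depth 3 -> positive (opposite of gear 2)
  gear 4: meshes with gear 3 -> depth 4 -> negative (opposite of gear 3)
  gear 5: meshes with gear 4 -> depth 5 -> positive (opposite of gear 4)
  gear 6: meshes with gear 5 -> depth 6 -> negative (opposite of gear 5)
  gear 7: meshes with gear 6 -> depth 7 -> positive (opposite of gear 6)
Queried indices 0, 1, 2, 4, 7 -> negative, positive, negative, negative, positive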